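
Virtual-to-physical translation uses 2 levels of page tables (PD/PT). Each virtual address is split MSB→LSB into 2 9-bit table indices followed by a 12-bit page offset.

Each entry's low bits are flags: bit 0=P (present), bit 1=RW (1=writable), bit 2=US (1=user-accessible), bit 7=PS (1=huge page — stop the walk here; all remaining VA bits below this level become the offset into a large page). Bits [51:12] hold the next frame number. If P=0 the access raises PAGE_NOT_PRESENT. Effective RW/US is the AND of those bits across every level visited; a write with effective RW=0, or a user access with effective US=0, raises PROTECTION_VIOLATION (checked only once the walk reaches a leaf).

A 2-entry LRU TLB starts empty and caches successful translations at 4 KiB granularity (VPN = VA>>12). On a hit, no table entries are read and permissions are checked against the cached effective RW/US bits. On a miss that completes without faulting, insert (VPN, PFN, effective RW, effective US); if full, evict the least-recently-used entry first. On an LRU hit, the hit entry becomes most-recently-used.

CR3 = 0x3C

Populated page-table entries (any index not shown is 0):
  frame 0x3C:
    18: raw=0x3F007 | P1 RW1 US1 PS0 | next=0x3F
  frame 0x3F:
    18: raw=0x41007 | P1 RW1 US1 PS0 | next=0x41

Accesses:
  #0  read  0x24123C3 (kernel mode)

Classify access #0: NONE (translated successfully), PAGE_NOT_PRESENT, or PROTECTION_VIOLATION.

Trace:
#0 VA=0x24123C3 (r,kernel):
  [0] read 0x3C idx=18: raw=0x3F007 flags P=1 W=1 U=1 S=0
  [1] read 0x3F idx=18: raw=0x41007 flags P=1 W=1 U=1 S=0
  ✓ 0x413C3  — 2 lookups

Access #0 fault: NONE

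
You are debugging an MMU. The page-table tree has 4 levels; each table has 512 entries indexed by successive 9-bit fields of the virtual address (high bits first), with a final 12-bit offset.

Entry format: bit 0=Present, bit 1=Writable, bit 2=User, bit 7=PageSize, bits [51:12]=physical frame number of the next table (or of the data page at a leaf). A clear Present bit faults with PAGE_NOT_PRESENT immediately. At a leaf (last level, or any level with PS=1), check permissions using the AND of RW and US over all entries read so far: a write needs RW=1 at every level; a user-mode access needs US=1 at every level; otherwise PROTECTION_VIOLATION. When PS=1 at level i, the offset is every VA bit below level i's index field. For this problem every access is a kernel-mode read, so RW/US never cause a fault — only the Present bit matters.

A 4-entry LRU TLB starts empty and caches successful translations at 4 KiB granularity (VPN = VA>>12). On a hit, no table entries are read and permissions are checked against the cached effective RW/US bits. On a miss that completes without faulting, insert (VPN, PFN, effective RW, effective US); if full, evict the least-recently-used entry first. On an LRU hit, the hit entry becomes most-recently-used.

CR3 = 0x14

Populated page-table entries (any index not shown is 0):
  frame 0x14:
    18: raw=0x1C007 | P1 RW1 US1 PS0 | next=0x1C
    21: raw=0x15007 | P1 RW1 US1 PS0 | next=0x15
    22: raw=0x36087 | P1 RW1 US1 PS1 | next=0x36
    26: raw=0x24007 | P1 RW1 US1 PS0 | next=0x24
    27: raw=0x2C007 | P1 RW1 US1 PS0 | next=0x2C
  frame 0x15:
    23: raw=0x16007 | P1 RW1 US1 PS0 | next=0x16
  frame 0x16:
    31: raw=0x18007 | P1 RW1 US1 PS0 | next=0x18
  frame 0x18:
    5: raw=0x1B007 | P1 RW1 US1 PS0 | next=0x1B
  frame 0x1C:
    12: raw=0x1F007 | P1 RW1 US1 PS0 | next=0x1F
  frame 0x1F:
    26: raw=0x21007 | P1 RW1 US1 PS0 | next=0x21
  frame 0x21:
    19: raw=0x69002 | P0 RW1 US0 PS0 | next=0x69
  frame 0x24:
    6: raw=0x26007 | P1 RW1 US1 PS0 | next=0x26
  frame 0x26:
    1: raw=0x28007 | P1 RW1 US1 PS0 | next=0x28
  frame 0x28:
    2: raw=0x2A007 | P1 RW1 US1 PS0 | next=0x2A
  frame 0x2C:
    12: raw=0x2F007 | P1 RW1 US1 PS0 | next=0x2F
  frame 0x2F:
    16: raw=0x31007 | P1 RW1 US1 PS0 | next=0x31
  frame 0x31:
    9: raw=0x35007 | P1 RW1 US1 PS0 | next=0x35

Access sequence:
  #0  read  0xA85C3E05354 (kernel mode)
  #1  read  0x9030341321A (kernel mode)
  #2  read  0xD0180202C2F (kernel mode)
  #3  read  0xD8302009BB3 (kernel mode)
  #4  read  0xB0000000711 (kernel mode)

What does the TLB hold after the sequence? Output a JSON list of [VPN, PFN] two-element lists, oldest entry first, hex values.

Per-access translation:
#0 VA=0xA85C3E05354 (r,kernel):
  lvl0: tbl 0x14, slot 21 ⇒ 0x15007 (P1/RW1/US1/PS0)
  lvl1: tbl 0x15, slot 23 ⇒ 0x16007 (P1/RW1/US1/PS0)
  lvl2: tbl 0x16, slot 31 ⇒ 0x18007 (P1/RW1/US1/PS0)
  lvl3: tbl 0x18, slot 5 ⇒ 0x1B007 (P1/RW1/US1/PS0)
  ⇒ phys 0x1B354  [4 reads]
#1 VA=0x9030341321A (r,kernel):
  lvl0: tbl 0x14, slot 18 ⇒ 0x1C007 (P1/RW1/US1/PS0)
  lvl1: tbl 0x1C, slot 12 ⇒ 0x1F007 (P1/RW1/US1/PS0)
  lvl2: tbl 0x1F, slot 26 ⇒ 0x21007 (P1/RW1/US1/PS0)
  lvl3: tbl 0x21, slot 19 ⇒ 0x69002 (P0/RW1/US0/PS0)
  → PAGE_NOT_PRESENT  (4 entries read)
#2 VA=0xD0180202C2F (r,kernel):
  lvl0: tbl 0x14, slot 26 ⇒ 0x24007 (P1/RW1/US1/PS0)
  lvl1: tbl 0x24, slot 6 ⇒ 0x26007 (P1/RW1/US1/PS0)
  lvl2: tbl 0x26, slot 1 ⇒ 0x28007 (P1/RW1/US1/PS0)
  lvl3: tbl 0x28, slot 2 ⇒ 0x2A007 (P1/RW1/US1/PS0)
  ⇒ phys 0x2AC2F  [4 reads]
#3 VA=0xD8302009BB3 (r,kernel):
  lvl0: tbl 0x14, slot 27 ⇒ 0x2C007 (P1/RW1/US1/PS0)
  lvl1: tbl 0x2C, slot 12 ⇒ 0x2F007 (P1/RW1/US1/PS0)
  lvl2: tbl 0x2F, slot 16 ⇒ 0x31007 (P1/RW1/US1/PS0)
  lvl3: tbl 0x31, slot 9 ⇒ 0x35007 (P1/RW1/US1/PS0)
  ⇒ phys 0x35BB3  [4 reads]
#4 VA=0xB0000000711 (r,kernel):
  lvl0: tbl 0x14, slot 22 ⇒ 0x36087 (P1/RW1/US1/PS1)
  ⇒ phys 0x36711 (huge @L0)  [1 reads]

TLB: [["0xA85C3E05", "0x1B"], ["0xD0180202", "0x2A"], ["0xD8302009", "0x35"], ["0xB0000000", "0x36"]]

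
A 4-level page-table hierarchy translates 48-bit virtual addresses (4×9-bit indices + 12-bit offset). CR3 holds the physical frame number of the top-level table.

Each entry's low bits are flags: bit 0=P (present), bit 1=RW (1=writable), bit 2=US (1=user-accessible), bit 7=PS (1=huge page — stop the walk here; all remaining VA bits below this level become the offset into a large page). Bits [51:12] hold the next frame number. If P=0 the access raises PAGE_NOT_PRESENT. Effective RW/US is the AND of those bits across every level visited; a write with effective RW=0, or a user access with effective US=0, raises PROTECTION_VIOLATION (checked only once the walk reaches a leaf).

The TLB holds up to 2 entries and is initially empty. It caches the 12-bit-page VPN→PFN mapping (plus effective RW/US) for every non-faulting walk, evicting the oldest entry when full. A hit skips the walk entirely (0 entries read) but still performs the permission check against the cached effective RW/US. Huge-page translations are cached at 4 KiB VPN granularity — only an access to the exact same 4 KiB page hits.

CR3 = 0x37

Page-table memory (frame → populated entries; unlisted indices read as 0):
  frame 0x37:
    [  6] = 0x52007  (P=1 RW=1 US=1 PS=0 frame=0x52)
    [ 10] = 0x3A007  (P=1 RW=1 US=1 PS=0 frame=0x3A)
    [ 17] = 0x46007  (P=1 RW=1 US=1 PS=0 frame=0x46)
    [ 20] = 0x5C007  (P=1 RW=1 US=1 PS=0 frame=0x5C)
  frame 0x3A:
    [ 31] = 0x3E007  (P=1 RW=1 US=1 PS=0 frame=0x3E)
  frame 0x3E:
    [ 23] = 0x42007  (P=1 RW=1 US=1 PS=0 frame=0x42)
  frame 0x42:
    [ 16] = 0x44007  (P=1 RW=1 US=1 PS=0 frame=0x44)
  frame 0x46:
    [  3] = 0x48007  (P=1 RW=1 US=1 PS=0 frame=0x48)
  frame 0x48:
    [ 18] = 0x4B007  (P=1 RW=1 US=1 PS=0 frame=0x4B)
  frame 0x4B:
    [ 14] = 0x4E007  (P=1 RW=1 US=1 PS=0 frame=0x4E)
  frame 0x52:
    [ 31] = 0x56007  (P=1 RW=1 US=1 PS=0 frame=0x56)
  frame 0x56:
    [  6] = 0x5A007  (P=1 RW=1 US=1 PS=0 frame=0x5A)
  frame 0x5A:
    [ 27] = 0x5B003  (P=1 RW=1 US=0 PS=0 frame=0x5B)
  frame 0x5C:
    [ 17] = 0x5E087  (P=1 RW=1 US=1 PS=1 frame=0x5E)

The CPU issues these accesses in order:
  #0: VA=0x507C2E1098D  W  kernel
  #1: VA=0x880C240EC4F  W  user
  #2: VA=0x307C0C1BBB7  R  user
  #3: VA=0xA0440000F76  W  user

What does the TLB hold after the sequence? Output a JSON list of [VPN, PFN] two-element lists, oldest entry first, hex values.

Trace:
#0 VA=0x507C2E1098D (w,kernel):
  [0] read 0x37 idx=10: raw=0x3A007 flags P=1 W=1 U=1 S=0
  [1] read 0x3A idx=31: raw=0x3E007 flags P=1 W=1 U=1 S=0
  [2] read 0x3E idx=23: raw=0x42007 flags P=1 W=1 U=1 S=0
  [3] read 0x42 idx=16: raw=0x44007 flags P=1 W=1 U=1 S=0
  ✓ 0x4498D  — 4 lookups
#1 VA=0x880C240EC4F (w,user):
  [0] read 0x37 idx=17: raw=0x46007 flags P=1 W=1 U=1 S=0
  [1] read 0x46 idx=3: raw=0x48007 flags P=1 W=1 U=1 S=0
  [2] read 0x48 idx=18: raw=0x4B007 flags P=1 W=1 U=1 S=0
  [3] read 0x4B idx=14: raw=0x4E007 flags P=1 W=1 U=1 S=0
  ✓ 0x4EC4F  — 4 lookups
#2 VA=0x307C0C1BBB7 (r,user):
  [0] read 0x37 idx=6: raw=0x52007 flags P=1 W=1 U=1 S=0
  [1] read 0x52 idx=31: raw=0x56007 flags P=1 W=1 U=1 S=0
  [2] read 0x56 idx=6: raw=0x5A007 flags P=1 W=1 U=1 S=0
  [3] read 0x5A idx=27: raw=0x5B003 flags P=1 W=1 U=0 S=0
  ⇒ fault: PROTECTION_VIOLATION  — 4 lookups
#3 VA=0xA0440000F76 (w,user):
  [0] read 0x37 idx=20: raw=0x5C007 flags P=1 W=1 U=1 S=0
  [1] read 0x5C idx=17: raw=0x5E087 flags P=1 W=1 U=1 S=1
  ✓ 0x5EF76 (huge @L1)  — 2 lookups

TLB: [["0x880C240E", "0x4E"], ["0xA0440000", "0x5E"]]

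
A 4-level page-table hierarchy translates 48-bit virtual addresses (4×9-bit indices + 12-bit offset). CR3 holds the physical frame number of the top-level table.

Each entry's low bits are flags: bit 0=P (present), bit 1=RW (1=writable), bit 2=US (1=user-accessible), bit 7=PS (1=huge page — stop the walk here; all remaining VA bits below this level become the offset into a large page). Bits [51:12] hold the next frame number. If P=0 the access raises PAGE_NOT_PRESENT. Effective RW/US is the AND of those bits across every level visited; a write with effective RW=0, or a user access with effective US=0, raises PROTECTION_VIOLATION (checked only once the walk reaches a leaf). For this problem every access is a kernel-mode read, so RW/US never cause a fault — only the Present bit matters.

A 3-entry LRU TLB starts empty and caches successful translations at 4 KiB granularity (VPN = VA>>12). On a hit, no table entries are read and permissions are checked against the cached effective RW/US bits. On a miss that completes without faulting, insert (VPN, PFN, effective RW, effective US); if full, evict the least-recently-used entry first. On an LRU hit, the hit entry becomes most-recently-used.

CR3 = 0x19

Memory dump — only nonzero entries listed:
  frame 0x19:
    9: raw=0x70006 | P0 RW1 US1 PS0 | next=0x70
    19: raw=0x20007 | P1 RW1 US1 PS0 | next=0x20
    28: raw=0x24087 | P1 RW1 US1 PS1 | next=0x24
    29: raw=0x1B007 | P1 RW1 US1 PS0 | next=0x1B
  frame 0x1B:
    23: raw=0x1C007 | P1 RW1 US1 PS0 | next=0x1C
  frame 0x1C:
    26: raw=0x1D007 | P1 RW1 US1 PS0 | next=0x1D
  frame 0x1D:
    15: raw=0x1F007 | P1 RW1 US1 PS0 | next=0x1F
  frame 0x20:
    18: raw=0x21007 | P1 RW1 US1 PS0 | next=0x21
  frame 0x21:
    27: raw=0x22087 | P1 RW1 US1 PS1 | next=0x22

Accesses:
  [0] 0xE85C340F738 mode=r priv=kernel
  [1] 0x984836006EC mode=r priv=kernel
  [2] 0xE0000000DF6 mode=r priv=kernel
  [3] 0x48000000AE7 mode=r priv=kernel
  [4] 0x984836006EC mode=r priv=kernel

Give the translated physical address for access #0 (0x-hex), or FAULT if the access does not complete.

Trace:
#0 VA=0xE85C340F738 (r,kernel):
  L0: frame=0x19 idx=29 entry=0x1B007 [P=1 RW=1 US=1 PS=0]
  L1: frame=0x1B idx=23 entry=0x1C007 [P=1 RW=1 US=1 PS=0]
  L2: frame=0x1C idx=26 entry=0x1D007 [P=1 RW=1 US=1 PS=0]
  L3: frame=0x1D idx=15 entry=0x1F007 [P=1 RW=1 US=1 PS=0]
  ✓ 0x1F738  — 4 lookups
#1 VA=0x984836006EC (r,kernel):
  L0: frame=0x19 idx=19 entry=0x20007 [P=1 RW=1 US=1 PS=0]
  L1: frame=0x20 idx=18 entry=0x21007 [P=1 RW=1 US=1 PS=0]
  L2: frame=0x21 idx=27 entry=0x22087 [P=1 RW=1 US=1 PS=1]
  ✓ 0x226EC (huge @L2)  — 3 lookups
#2 VA=0xE0000000DF6 (r,kernel):
  L0: frame=0x19 idx=28 entry=0x24087 [P=1 RW=1 US=1 PS=1]
  ✓ 0x24DF6 (huge @L0)  — 1 lookups
#3 VA=0x48000000AE7 (r,kernel):
  L0: frame=0x19 idx=9 entry=0x70006 [P=0 RW=1 US=1 PS=0]
  ⇒ fault: PAGE_NOT_PRESENT  — 1 lookups
#4 VA=0x984836006EC (r,kernel):
  TLB hit vpn=0x98483600 → PA=0x226EC

Access #0 PA: 0x1F738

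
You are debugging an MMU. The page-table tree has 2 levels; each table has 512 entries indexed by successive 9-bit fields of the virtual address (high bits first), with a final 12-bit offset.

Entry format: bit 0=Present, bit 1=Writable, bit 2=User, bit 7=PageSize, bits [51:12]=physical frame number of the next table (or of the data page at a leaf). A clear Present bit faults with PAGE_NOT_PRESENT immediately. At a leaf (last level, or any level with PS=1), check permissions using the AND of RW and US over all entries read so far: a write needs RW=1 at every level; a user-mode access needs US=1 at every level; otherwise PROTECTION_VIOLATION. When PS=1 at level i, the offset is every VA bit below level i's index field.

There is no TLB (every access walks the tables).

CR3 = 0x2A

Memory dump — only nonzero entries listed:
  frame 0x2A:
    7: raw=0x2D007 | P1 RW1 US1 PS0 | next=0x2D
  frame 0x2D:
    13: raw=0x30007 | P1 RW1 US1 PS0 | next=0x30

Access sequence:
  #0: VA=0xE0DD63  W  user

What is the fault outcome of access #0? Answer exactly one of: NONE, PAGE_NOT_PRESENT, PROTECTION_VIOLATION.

Per-access translation:
#0 VA=0xE0DD63 (w,user):
  lvl0: tbl 0x2A, slot 7 ⇒ 0x2D007 (P1/RW1/US1/PS0)
  lvl1: tbl 0x2D, slot 13 ⇒ 0x30007 (P1/RW1/US1/PS0)
  → PA=0x30D63  (2 entries read)

Access #0 fault: NONE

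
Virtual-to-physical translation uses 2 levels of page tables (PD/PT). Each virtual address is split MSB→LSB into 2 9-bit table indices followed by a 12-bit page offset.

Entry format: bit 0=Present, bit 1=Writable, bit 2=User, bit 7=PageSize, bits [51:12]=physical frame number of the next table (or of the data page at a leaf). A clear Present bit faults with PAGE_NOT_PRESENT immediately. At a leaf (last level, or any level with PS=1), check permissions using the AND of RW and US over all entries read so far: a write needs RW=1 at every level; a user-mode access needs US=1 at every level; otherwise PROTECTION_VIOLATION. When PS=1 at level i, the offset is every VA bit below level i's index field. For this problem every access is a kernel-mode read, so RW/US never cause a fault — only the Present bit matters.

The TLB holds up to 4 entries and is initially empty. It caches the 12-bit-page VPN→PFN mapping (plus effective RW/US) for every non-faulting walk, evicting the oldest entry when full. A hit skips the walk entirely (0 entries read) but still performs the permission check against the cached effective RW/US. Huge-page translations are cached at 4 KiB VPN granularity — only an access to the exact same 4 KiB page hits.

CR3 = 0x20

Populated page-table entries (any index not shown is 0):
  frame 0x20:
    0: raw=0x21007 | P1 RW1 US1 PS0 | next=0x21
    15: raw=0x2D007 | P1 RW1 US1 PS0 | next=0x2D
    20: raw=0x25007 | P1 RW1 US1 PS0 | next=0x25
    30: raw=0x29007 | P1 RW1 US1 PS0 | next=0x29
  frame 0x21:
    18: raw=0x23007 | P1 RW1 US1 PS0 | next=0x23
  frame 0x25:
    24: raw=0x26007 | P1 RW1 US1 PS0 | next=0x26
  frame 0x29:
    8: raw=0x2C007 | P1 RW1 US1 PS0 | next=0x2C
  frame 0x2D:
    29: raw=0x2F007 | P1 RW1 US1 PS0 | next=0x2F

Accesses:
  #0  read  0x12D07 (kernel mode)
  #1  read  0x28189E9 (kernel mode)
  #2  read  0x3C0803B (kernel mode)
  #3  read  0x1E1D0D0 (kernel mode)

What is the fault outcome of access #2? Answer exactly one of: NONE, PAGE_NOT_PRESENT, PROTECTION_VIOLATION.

Trace:
#0 VA=0x12D07 (r,kernel):
  lvl0: tbl 0x20, slot 0 ⇒ 0x21007 (P1/RW1/US1/PS0)
  lvl1: tbl 0x21, slot 18 ⇒ 0x23007 (P1/RW1/US1/PS0)
  → PA=0x23D07  (2 entries read)
#1 VA=0x28189E9 (r,kernel):
  lvl0: tbl 0x20, slot 20 ⇒ 0x25007 (P1/RW1/US1/PS0)
  lvl1: tbl 0x25, slot 24 ⇒ 0x26007 (P1/RW1/US1/PS0)
  → PA=0x269E9  (2 entries read)
#2 VA=0x3C0803B (r,kernel):
  lvl0: tbl 0x20, slot 30 ⇒ 0x29007 (P1/RW1/US1/PS0)
  lvl1: tbl 0x29, slot 8 ⇒ 0x2C007 (P1/RW1/US1/PS0)
  → PA=0x2C03B  (2 entries read)
#3 VA=0x1E1D0D0 (r,kernel):
  lvl0: tbl 0x20, slot 15 ⇒ 0x2D007 (P1/RW1/US1/PS0)
  lvl1: tbl 0x2D, slot 29 ⇒ 0x2F007 (P1/RW1/US1/PS0)
  → PA=0x2F0D0  (2 entries read)

Access #2 fault: NONE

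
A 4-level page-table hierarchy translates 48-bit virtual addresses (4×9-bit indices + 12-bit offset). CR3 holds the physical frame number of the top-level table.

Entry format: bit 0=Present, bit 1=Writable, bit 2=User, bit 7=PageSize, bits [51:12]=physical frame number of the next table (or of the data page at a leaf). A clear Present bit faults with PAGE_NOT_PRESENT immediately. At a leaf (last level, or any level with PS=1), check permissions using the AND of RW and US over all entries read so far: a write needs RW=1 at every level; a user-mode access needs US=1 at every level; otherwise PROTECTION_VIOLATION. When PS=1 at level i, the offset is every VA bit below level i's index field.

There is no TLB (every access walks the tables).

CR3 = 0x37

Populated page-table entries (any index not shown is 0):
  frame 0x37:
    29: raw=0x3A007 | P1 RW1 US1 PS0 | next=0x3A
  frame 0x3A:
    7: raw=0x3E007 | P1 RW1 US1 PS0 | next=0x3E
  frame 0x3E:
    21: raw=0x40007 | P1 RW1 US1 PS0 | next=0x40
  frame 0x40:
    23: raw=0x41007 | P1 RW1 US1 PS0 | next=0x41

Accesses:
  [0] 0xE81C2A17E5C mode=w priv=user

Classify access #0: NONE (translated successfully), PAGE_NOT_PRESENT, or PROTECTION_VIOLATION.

Per-access translation:
#0 VA=0xE81C2A17E5C (w,user):
  [0] read 0x37 idx=29: raw=0x3A007 flags P=1 W=1 U=1 S=0
  [1] read 0x3A idx=7: raw=0x3E007 flags P=1 W=1 U=1 S=0
  [2] read 0x3E idx=21: raw=0x40007 flags P=1 W=1 U=1 S=0
  [3] read 0x40 idx=23: raw=0x41007 flags P=1 W=1 U=1 S=0
  ⇒ phys 0x41E5C  [4 reads]

Access #0 fault: NONE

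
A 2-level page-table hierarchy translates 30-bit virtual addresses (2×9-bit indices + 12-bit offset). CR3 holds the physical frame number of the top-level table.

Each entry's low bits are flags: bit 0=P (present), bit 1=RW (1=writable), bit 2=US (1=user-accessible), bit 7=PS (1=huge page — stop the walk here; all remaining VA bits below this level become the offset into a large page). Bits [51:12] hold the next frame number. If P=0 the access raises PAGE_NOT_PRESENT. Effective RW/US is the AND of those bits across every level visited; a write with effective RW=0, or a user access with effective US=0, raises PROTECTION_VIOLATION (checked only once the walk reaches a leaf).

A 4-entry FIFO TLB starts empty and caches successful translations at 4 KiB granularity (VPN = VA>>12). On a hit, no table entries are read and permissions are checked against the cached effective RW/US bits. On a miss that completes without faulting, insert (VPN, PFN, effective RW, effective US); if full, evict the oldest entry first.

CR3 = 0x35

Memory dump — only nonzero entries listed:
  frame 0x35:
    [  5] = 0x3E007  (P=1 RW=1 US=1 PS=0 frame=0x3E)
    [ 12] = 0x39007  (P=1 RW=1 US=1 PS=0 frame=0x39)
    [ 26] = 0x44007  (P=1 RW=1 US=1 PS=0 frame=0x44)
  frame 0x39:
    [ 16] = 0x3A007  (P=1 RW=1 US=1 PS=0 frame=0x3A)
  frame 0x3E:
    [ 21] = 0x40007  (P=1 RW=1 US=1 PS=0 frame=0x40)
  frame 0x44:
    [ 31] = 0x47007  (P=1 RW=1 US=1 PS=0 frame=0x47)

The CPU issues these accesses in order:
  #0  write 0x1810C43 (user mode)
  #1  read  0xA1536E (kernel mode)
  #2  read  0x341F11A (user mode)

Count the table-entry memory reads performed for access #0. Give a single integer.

Walk each access:
#0 VA=0x1810C43 (w,user):
  L0 @0x35[12] → 0x39007  P=1,RW=1,US=1,PS=0
  L1 @0x39[16] → 0x3A007  P=1,RW=1,US=1,PS=0
  ⇒ phys 0x3AC43  [2 reads]
#1 VA=0xA1536E (r,kernel):
  L0 @0x35[5] → 0x3E007  P=1,RW=1,US=1,PS=0
  L1 @0x3E[21] → 0x40007  P=1,RW=1,US=1,PS=0
  ⇒ phys 0x4036E  [2 reads]
#2 VA=0x341F11A (r,user):
  L0 @0x35[26] → 0x44007  P=1,RW=1,US=1,PS=0
  L1 @0x44[31] → 0x47007  P=1,RW=1,US=1,PS=0
  ⇒ phys 0x4711A  [2 reads]

Entries read for #0: 2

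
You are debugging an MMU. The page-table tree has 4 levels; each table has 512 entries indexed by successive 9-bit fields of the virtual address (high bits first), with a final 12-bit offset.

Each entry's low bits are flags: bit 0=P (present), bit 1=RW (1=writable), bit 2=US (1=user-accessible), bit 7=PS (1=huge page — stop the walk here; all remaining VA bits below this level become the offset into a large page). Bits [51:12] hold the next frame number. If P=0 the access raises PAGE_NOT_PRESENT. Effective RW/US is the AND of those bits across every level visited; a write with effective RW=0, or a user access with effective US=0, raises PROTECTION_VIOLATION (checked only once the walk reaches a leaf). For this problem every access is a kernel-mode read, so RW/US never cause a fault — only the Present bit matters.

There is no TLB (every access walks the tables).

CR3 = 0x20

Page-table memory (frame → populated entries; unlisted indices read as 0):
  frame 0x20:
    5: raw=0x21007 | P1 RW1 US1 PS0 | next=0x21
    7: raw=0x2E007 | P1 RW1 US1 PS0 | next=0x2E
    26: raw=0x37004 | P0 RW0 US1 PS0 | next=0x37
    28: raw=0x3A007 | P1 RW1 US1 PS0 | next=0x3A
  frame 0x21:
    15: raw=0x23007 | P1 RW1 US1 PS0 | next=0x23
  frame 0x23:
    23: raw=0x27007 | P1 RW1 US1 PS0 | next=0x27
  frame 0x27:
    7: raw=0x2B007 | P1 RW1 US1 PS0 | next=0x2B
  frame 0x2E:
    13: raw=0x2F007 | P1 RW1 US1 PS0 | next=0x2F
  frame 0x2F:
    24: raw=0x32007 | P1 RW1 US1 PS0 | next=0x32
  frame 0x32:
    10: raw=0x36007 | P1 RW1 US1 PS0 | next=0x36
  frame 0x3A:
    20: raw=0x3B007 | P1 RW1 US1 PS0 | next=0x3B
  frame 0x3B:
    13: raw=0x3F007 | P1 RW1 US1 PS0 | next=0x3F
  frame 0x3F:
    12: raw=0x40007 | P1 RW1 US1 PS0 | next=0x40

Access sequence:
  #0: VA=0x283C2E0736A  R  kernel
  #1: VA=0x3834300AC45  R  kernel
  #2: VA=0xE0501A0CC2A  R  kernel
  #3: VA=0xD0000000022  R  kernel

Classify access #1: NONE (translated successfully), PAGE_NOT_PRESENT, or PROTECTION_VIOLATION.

Per-access translation:
#0 VA=0x283C2E0736A (r,kernel):
  L0 @0x20[5] → 0x21007  P=1,RW=1,US=1,PS=0
  L1 @0x21[15] → 0x23007  P=1,RW=1,US=1,PS=0
  L2 @0x23[23] → 0x27007  P=1,RW=1,US=1,PS=0
  L3 @0x27[7] → 0x2B007  P=1,RW=1,US=1,PS=0
  ⇒ phys 0x2B36A  [4 reads]
#1 VA=0x3834300AC45 (r,kernel):
  L0 @0x20[7] → 0x2E007  P=1,RW=1,US=1,PS=0
  L1 @0x2E[13] → 0x2F007  P=1,RW=1,US=1,PS=0
  L2 @0x2F[24] → 0x32007  P=1,RW=1,US=1,PS=0
  L3 @0x32[10] → 0x36007  P=1,RW=1,US=1,PS=0
  ⇒ phys 0x36C45  [4 reads]
#2 VA=0xE0501A0CC2A (r,kernel):
  L0 @0x20[28] → 0x3A007  P=1,RW=1,US=1,PS=0
  L1 @0x3A[20] → 0x3B007  P=1,RW=1,US=1,PS=0
  L2 @0x3B[13] → 0x3F007  P=1,RW=1,US=1,PS=0
  L3 @0x3F[12] → 0x40007  P=1,RW=1,US=1,PS=0
  ⇒ phys 0x40C2A  [4 reads]
#3 VA=0xD0000000022 (r,kernel):
  L0 @0x20[26] → 0x37004  P=0,RW=0,US=1,PS=0
  → PAGE_NOT_PRESENT  (1 entries read)

Access #1 fault: NONE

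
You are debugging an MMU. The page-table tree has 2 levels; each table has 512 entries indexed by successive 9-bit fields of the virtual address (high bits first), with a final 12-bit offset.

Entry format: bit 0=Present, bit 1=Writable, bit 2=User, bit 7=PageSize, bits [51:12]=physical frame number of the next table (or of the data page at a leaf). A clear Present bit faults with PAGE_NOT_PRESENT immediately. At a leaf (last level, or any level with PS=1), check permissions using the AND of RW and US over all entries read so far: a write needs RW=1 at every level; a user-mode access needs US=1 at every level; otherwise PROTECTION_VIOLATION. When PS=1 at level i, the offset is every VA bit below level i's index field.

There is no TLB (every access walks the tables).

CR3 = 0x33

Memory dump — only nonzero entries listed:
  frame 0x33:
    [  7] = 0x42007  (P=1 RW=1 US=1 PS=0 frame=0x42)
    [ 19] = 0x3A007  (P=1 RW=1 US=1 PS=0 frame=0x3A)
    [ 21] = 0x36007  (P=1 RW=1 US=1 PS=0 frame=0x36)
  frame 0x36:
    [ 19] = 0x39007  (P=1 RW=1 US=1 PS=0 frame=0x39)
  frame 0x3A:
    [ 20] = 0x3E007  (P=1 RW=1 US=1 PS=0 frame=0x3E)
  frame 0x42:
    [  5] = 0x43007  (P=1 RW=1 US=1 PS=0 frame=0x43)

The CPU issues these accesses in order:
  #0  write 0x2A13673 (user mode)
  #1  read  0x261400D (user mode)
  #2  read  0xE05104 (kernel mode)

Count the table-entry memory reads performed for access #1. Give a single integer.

Walk each access:
#0 VA=0x2A13673 (w,user):
  L0: frame=0x33 idx=21 entry=0x36007 [P=1 RW=1 US=1 PS=0]
  L1: frame=0x36 idx=19 entry=0x39007 [P=1 RW=1 US=1 PS=0]
  ✓ 0x39673  — 2 lookups
#1 VA=0x261400D (r,user):
  L0: frame=0x33 idx=19 entry=0x3A007 [P=1 RW=1 US=1 PS=0]
  L1: frame=0x3A idx=20 entry=0x3E007 [P=1 RW=1 US=1 PS=0]
  ✓ 0x3E00D  — 2 lookups
#2 VA=0xE05104 (r,kernel):
  L0: frame=0x33 idx=7 entry=0x42007 [P=1 RW=1 US=1 PS=0]
  L1: frame=0x42 idx=5 entry=0x43007 [P=1 RW=1 US=1 PS=0]
  ✓ 0x43104  — 2 lookups

Entries read for #1: 2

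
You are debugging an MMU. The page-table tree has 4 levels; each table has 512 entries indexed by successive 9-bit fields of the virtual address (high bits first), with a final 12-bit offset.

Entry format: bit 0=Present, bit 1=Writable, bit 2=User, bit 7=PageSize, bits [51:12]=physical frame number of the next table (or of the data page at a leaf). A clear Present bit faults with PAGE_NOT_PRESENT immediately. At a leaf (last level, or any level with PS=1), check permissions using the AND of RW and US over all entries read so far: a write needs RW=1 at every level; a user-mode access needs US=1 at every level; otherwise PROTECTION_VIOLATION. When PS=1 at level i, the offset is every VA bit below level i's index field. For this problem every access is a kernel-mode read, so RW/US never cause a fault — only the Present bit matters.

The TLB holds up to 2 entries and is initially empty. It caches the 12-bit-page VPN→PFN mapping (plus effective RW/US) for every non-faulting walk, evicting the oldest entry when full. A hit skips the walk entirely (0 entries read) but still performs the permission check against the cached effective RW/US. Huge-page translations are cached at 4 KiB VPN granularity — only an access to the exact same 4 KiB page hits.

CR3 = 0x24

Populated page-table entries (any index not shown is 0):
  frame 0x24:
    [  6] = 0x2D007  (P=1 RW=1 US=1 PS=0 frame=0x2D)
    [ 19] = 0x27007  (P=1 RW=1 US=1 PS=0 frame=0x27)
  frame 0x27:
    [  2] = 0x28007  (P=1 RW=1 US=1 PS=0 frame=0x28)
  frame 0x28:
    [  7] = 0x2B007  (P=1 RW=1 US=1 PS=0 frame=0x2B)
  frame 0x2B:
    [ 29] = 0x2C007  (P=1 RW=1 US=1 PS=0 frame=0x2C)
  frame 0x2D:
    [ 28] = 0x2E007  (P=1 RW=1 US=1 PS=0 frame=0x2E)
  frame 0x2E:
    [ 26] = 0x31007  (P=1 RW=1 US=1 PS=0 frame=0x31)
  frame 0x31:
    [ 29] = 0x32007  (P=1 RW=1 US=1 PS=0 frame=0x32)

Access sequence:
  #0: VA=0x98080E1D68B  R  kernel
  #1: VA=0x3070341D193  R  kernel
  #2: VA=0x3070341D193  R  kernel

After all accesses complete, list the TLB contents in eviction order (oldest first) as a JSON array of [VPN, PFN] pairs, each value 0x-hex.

Trace:
#0 VA=0x98080E1D68B (r,kernel):
  L0 @0x24[19] → 0x27007  P=1,RW=1,US=1,PS=0
  L1 @0x27[2] → 0x28007  P=1,RW=1,US=1,PS=0
  L2 @0x28[7] → 0x2B007  P=1,RW=1,US=1,PS=0
  L3 @0x2B[29] → 0x2C007  P=1,RW=1,US=1,PS=0
  ✓ 0x2C68B  — 4 lookups
#1 VA=0x3070341D193 (r,kernel):
  L0 @0x24[6] → 0x2D007  P=1,RW=1,US=1,PS=0
  L1 @0x2D[28] → 0x2E007  P=1,RW=1,US=1,PS=0
  L2 @0x2E[26] → 0x31007  P=1,RW=1,US=1,PS=0
  L3 @0x31[29] → 0x32007  P=1,RW=1,US=1,PS=0
  ✓ 0x32193  — 4 lookups
#2 VA=0x3070341D193 (r,kernel):
  TLB hit vpn=0x3070341D → PA=0x32193

TLB: [["0x98080E1D", "0x2C"], ["0x3070341D", "0x32"]]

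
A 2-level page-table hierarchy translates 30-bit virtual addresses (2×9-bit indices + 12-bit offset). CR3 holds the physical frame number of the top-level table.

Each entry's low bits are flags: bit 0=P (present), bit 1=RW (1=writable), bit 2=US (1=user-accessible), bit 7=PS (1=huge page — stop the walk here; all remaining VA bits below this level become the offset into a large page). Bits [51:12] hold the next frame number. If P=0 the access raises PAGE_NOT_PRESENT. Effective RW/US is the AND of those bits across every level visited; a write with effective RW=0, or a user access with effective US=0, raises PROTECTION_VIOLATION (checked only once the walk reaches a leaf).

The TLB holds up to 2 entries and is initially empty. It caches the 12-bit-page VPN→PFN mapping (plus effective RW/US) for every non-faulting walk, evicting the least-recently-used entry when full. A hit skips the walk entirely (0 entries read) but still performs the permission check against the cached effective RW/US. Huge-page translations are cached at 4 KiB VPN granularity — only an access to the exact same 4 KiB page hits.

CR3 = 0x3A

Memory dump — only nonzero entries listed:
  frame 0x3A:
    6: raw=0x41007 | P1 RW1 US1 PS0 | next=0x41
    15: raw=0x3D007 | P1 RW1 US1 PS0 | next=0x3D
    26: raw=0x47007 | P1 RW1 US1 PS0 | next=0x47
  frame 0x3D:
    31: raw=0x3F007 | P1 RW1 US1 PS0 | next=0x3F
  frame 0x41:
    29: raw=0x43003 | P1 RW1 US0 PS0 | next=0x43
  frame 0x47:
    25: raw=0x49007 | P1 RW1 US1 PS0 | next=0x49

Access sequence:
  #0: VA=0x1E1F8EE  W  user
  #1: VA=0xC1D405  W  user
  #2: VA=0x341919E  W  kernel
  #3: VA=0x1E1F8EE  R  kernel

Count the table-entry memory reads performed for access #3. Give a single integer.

Trace:
#0 VA=0x1E1F8EE (w,user):
  L0: frame=0x3A idx=15 entry=0x3D007 [P=1 RW=1 US=1 PS=0]
  L1: frame=0x3D idx=31 entry=0x3F007 [P=1 RW=1 US=1 PS=0]
  → PA=0x3F8EE  (2 entries read)
#1 VA=0xC1D405 (w,user):
  L0: frame=0x3A idx=6 entry=0x41007 [P=1 RW=1 US=1 PS=0]
  L1: frame=0x41 idx=29 entry=0x43003 [P=1 RW=1 US=0 PS=0]
  ⇒ fault: PROTECTION_VIOLATION  — 2 lookups
#2 VA=0x341919E (w,kernel):
  L0: frame=0x3A idx=26 entry=0x47007 [P=1 RW=1 US=1 PS=0]
  L1: frame=0x47 idx=25 entry=0x49007 [P=1 RW=1 US=1 PS=0]
  → PA=0x4919E  (2 entries read)
#3 VA=0x1E1F8EE (r,kernel):
  TLB hit vpn=0x1E1F → PA=0x3F8EE

Entries read for #3: 0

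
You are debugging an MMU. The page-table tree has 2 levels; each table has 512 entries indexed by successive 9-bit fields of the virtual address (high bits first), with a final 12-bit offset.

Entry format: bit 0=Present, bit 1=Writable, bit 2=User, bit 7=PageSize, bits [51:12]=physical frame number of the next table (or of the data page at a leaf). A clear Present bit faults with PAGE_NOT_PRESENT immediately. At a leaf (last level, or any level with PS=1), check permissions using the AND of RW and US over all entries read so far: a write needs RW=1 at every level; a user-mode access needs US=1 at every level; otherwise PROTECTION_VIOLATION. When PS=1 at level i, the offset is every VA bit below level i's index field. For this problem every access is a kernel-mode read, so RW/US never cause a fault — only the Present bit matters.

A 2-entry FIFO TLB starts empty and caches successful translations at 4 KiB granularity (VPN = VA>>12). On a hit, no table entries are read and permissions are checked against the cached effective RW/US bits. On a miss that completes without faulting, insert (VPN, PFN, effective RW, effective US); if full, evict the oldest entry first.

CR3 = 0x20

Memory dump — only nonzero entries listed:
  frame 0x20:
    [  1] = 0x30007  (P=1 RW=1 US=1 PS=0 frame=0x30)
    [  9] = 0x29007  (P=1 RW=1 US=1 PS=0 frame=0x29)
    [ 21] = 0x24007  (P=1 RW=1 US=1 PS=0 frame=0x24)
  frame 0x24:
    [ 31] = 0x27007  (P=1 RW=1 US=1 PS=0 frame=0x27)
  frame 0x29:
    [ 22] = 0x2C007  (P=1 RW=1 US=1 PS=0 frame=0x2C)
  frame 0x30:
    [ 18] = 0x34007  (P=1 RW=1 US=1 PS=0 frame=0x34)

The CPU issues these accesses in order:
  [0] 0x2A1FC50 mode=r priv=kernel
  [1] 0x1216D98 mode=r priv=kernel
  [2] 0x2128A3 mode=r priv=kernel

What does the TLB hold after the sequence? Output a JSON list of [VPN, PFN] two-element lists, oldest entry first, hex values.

Trace:
#0 VA=0x2A1FC50 (r,kernel):
  L0: frame=0x20 idx=21 entry=0x24007 [P=1 RW=1 US=1 PS=0]
  L1: frame=0x24 idx=31 entry=0x27007 [P=1 RW=1 US=1 PS=0]
  ✓ 0x27C50  — 2 lookups
#1 VA=0x1216D98 (r,kernel):
  L0: frame=0x20 idx=9 entry=0x29007 [P=1 RW=1 US=1 PS=0]
  L1: frame=0x29 idx=22 entry=0x2C007 [P=1 RW=1 US=1 PS=0]
  ✓ 0x2CD98  — 2 lookups
#2 VA=0x2128A3 (r,kernel):
  L0: frame=0x20 idx=1 entry=0x30007 [P=1 RW=1 US=1 PS=0]
  L1: frame=0x30 idx=18 entry=0x34007 [P=1 RW=1 US=1 PS=0]
  ✓ 0x348A3  — 2 lookups

TLB: [["0x1216", "0x2C"], ["0x212", "0x34"]]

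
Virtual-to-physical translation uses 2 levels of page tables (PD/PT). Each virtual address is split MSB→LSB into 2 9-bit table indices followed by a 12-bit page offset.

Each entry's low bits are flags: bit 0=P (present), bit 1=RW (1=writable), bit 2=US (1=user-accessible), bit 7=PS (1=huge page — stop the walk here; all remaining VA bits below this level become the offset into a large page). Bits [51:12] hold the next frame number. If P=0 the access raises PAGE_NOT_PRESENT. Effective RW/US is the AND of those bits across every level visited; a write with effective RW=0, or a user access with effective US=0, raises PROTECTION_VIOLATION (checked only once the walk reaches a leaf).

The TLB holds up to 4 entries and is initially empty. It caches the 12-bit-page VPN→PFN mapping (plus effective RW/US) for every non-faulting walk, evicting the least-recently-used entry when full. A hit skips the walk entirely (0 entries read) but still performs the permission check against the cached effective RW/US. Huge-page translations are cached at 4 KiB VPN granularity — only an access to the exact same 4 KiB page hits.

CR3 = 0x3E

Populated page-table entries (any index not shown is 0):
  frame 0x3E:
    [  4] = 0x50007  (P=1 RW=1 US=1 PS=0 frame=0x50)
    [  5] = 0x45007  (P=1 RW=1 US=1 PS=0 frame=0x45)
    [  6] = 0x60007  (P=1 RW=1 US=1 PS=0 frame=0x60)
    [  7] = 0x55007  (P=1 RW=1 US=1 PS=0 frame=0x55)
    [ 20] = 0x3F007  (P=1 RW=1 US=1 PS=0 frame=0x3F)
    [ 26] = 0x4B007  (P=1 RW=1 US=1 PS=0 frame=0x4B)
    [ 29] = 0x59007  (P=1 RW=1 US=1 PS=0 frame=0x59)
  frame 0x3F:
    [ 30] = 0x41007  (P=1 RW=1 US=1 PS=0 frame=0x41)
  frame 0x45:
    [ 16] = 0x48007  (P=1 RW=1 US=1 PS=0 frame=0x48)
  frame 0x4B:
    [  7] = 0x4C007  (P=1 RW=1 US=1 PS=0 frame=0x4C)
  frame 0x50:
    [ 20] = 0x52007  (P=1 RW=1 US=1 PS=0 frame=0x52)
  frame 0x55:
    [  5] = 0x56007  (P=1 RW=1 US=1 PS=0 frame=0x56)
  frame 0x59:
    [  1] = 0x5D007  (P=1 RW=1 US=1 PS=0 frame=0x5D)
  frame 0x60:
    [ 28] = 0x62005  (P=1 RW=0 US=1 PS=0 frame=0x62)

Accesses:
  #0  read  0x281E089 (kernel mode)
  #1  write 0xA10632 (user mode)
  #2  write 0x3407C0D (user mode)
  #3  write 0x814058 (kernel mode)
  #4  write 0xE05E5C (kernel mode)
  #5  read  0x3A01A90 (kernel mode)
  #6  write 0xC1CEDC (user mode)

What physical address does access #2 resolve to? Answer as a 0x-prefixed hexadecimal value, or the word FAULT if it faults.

Per-access translation:
#0 VA=0x281E089 (r,kernel):
  lvl0: tbl 0x3E, slot 20 ⇒ 0x3F007 (P1/RW1/US1/PS0)
  lvl1: tbl 0x3F, slot 30 ⇒ 0x41007 (P1/RW1/US1/PS0)
  ⇒ phys 0x41089  [2 reads]
#1 VA=0xA10632 (w,user):
  lvl0: tbl 0x3E, slot 5 ⇒ 0x45007 (P1/RW1/US1/PS0)
  lvl1: tbl 0x45, slot 16 ⇒ 0x48007 (P1/RW1/US1/PS0)
  ⇒ phys 0x48632  [2 reads]
#2 VA=0x3407C0D (w,user):
  lvl0: tbl 0x3E, slot 26 ⇒ 0x4B007 (P1/RW1/US1/PS0)
  lvl1: tbl 0x4B, slot 7 ⇒ 0x4C007 (P1/RW1/US1/PS0)
  ⇒ phys 0x4CC0D  [2 reads]
#3 VA=0x814058 (w,kernel):
  lvl0: tbl 0x3E, slot 4 ⇒ 0x50007 (P1/RW1/US1/PS0)
  lvl1: tbl 0x50, slot 20 ⇒ 0x52007 (P1/RW1/US1/PS0)
  ⇒ phys 0x52058  [2 reads]
#4 VA=0xE05E5C (w,kernel):
  lvl0: tbl 0x3E, slot 7 ⇒ 0x55007 (P1/RW1/US1/PS0)
  lvl1: tbl 0x55, slot 5 ⇒ 0x56007 (P1/RW1/US1/PS0)
  ⇒ phys 0x56E5C  [2 reads]
#5 VA=0x3A01A90 (r,kernel):
  lvl0: tbl 0x3E, slot 29 ⇒ 0x59007 (P1/RW1/US1/PS0)
  lvl1: tbl 0x59, slot 1 ⇒ 0x5D007 (P1/RW1/US1/PS0)
  ⇒ phys 0x5DA90  [2 reads]
#6 VA=0xC1CEDC (w,user):
  lvl0: tbl 0x3E, slot 6 ⇒ 0x60007 (P1/RW1/US1/PS0)
  lvl1: tbl 0x60, slot 28 ⇒ 0x62005 (P1/RW0/US1/PS0)
  → PROTECTION_VIOLATION  (2 entries read)

Access #2 PA: 0x4CC0D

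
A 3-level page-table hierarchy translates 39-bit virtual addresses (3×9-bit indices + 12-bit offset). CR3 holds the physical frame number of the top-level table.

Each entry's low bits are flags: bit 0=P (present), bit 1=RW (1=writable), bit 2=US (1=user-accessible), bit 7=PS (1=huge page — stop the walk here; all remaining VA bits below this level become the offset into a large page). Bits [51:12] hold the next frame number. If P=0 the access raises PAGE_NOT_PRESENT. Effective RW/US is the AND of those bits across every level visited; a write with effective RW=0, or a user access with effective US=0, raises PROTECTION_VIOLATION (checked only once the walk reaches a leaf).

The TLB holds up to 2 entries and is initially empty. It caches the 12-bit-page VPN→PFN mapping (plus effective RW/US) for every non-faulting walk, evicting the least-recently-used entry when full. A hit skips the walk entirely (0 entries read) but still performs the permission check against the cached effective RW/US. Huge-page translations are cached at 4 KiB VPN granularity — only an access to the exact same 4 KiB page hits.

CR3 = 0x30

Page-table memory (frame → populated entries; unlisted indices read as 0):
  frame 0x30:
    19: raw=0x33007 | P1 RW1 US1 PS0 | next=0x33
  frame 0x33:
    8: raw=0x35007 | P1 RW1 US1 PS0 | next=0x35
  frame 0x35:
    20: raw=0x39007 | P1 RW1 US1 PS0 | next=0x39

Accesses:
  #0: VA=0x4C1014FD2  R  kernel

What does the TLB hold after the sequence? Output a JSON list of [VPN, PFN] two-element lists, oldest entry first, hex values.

Walk each access:
#0 VA=0x4C1014FD2 (r,kernel):
  L0 @0x30[19] → 0x33007  P=1,RW=1,US=1,PS=0
  L1 @0x33[8] → 0x35007  P=1,RW=1,US=1,PS=0
  L2 @0x35[20] → 0x39007  P=1,RW=1,US=1,PS=0
  ⇒ phys 0x39FD2  [3 reads]

TLB: [["0x4C1014", "0x39"]]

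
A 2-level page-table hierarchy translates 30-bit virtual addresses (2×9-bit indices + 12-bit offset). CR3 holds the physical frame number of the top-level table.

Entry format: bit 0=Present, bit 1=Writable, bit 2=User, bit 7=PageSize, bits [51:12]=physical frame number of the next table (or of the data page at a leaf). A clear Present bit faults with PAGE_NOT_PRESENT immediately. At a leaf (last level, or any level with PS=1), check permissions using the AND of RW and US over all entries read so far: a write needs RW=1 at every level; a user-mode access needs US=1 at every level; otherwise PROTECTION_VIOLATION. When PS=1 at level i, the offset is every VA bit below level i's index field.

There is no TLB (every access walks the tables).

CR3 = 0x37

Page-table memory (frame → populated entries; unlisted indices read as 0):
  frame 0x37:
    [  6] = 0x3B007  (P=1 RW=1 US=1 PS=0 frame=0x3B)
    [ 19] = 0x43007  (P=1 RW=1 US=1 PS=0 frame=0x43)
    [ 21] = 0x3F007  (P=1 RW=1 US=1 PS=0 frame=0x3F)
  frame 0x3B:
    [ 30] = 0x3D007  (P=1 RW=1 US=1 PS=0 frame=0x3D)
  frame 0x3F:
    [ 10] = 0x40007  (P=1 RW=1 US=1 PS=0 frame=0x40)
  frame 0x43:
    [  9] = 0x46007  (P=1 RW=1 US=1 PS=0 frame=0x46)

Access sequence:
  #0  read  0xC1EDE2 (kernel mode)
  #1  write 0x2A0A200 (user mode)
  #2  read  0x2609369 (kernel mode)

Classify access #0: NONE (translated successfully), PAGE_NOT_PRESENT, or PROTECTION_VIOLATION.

Per-access translation:
#0 VA=0xC1EDE2 (r,kernel):
  L0: frame=0x37 idx=6 entry=0x3B007 [P=1 RW=1 US=1 PS=0]
  L1: frame=0x3B idx=30 entry=0x3D007 [P=1 RW=1 US=1 PS=0]
  ✓ 0x3DDE2  — 2 lookups
#1 VA=0x2A0A200 (w,user):
  L0: frame=0x37 idx=21 entry=0x3F007 [P=1 RW=1 US=1 PS=0]
  L1: frame=0x3F idx=10 entry=0x40007 [P=1 RW=1 US=1 PS=0]
  ✓ 0x40200  — 2 lookups
#2 VA=0x2609369 (r,kernel):
  L0: frame=0x37 idx=19 entry=0x43007 [P=1 RW=1 US=1 PS=0]
  L1: frame=0x43 idx=9 entry=0x46007 [P=1 RW=1 US=1 PS=0]
  ✓ 0x46369  — 2 lookups

Access #0 fault: NONE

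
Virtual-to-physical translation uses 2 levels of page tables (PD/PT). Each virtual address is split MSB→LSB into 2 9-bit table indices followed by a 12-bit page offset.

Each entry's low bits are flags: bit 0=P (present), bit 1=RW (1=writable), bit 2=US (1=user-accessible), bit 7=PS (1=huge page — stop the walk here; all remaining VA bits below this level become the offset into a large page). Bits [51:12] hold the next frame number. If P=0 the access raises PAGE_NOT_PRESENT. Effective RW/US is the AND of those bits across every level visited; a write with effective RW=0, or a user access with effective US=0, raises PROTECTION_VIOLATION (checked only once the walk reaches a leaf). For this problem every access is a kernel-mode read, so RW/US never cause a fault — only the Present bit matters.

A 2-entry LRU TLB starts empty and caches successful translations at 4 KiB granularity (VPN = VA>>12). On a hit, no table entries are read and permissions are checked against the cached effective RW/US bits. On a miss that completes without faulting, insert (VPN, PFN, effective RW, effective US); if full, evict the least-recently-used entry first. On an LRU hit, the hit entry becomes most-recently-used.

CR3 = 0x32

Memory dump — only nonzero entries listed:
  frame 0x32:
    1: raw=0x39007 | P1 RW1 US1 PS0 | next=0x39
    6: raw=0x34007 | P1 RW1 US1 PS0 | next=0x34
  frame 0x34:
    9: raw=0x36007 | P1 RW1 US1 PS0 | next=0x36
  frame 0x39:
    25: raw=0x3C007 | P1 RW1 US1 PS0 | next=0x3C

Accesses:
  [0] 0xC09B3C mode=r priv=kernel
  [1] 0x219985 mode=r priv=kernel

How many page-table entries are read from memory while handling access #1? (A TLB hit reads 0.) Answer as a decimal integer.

Trace:
#0 VA=0xC09B3C (r,kernel):
  [0] read 0x32 idx=6: raw=0x34007 flags P=1 W=1 U=1 S=0
  [1] read 0x34 idx=9: raw=0x36007 flags P=1 W=1 U=1 S=0
  ✓ 0x36B3C  — 2 lookups
#1 VA=0x219985 (r,kernel):
  [0] read 0x32 idx=1: raw=0x39007 flags P=1 W=1 U=1 S=0
  [1] read 0x39 idx=25: raw=0x3C007 flags P=1 W=1 U=1 S=0
  ✓ 0x3C985  — 2 lookups

Entries read for #1: 2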